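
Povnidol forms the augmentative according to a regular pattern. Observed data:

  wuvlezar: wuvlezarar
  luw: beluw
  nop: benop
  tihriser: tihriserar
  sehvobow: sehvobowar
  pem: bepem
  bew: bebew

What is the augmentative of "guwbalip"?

"guwbalip" has 3 vowels. The stems with 3 vowels (tihriser → tihriserar, sehvobow → sehvobowar, wuvlezar → wuvlezarar) add -ar.
The other pattern: stems with 1 vowel add the prefix be-.
So guwbalip → guwbalipar.

guwbalipar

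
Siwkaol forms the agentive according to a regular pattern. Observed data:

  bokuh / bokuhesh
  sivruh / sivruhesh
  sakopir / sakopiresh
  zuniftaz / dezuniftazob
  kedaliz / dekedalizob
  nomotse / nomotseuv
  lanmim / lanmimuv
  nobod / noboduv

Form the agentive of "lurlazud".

lurlazuduv

"lurlazud" ends in -d. The one such stem in the data (nobod → noboduv) adds -uv, so the same rule applies.
So lurlazud → lurlazuduv.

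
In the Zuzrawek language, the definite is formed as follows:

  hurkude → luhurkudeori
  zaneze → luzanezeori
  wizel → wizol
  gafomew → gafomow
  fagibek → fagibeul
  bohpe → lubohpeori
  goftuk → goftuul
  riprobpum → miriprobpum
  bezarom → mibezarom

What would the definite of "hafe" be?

luhafeori

riprobpum and goftuk both have last vowel 'u' yet inflect differently (miriprobpum, goftuul), so the last vowel is not what conditions the rule; the final letter is.
"hafe" ends in -e. The stems ending in -e (hurkude → luhurkudeori, zaneze → luzanezeori, bohpe → lubohpeori) add lu- … -ori around the stem.
So hafe → luhafeori.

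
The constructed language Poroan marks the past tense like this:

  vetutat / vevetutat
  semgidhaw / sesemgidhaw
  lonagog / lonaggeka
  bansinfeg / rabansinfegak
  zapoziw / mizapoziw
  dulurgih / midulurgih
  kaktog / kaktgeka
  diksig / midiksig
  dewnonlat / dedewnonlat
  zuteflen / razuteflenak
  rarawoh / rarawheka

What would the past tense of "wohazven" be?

diksig and kaktog both end in -g yet inflect differently (midiksig, kaktgeka), so the final letter is not what conditions the rule; the last vowel is.
"wohazven" has last vowel 'e'. The stems whose last vowel is 'e' (zuteflen → razuteflenak, bansinfeg → rabansinfegak) add ra- … -ak around the stem.
The other patterns: stems whose last vowel is 'i' add the prefix mi-; stems whose last vowel is 'o' delete the last vowel and add -eka; stems whose last vowel is 'a' repeat the first consonant+vowel as a prefix.
So wohazven → rawohazvenak.

rawohazvenak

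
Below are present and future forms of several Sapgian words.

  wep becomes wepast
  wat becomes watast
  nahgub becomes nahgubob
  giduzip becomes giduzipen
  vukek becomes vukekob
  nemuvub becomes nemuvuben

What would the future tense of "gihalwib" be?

gihalwiben

nahgub and nemuvub both end in -b yet inflect differently (nahgubob, nemuvuben), so the final letter is not what conditions the rule; the number of vowels is.
"gihalwib" has 3 vowels. The stems with 3 vowels (nemuvub → nemuvuben, giduzip → giduzipen) add -en.
The other patterns: stems with 1 vowel add -ast; stems with 2 vowels add -ob.
So gihalwib → gihalwiben.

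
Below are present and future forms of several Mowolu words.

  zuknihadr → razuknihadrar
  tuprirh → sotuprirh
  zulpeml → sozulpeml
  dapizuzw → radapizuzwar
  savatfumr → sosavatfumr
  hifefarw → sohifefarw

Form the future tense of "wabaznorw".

sowabaznorw

hifefarw and dapizuzw both end in -w yet inflect differently (sohifefarw, radapizuzwar), so the final letter is not what conditions the rule; the second-to-last letter is.
"wabaznorw" has second-to-last letter 'r'. The stems whose second-to-last letter is 'r' (tuprirh → sotuprirh, hifefarw → sohifefarw) add the prefix so-.
The other pattern: stems whose second-to-last letter is 'd' or 'z' add ra- … -ar around the stem.
So wabaznorw → sowabaznorw.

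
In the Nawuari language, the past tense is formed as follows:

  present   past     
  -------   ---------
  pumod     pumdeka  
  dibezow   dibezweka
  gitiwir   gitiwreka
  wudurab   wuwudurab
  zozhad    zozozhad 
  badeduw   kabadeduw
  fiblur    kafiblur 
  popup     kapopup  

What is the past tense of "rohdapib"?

rohdapbeka

pumod and zozhad both end in -d yet inflect differently (pumdeka, zozozhad), so the final letter is not what conditions the rule; the last vowel is.
"rohdapib" has last vowel 'i'. The one such stem in the data (gitiwir → gitiwreka) deletes the last vowel and adds -eka (as do pumod, dibezow), so the same rule applies.
So rohdapib → rohdapbeka.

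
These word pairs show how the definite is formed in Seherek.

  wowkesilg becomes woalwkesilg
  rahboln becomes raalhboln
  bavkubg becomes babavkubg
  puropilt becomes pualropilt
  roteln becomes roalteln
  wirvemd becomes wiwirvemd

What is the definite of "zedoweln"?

wowkesilg and bavkubg both end in -g yet inflect differently (woalwkesilg, babavkubg), so the final letter is not what conditions the rule; the second-to-last letter is.
"zedoweln" has second-to-last letter 'l'. The stems whose second-to-last letter is 'l' (rahboln → raalhboln, puropilt → pualropilt, wowkesilg → woalwkesilg) insert -al- after the first vowel.
So zedoweln → zealdoweln.

zealdoweln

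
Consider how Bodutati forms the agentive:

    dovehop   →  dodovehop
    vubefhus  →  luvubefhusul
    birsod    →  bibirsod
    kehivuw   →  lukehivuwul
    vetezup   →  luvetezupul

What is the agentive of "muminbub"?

"muminbub" has last vowel 'u'. The stems whose last vowel is 'u' (kehivuw → lukehivuwul, vubefhus → luvubefhusul, vetezup → luvetezupul) add lu- … -ul around the stem.
So muminbub → lumuminbubul.

lumuminbubul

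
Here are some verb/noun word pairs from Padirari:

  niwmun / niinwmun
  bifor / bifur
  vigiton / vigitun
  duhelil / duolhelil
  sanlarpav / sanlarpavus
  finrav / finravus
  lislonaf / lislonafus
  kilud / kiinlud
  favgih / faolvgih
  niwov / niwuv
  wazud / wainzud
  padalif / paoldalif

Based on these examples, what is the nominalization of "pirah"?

pirahus

niwov and finrav both end in -v yet inflect differently (niwuv, finravus), so the final letter is not what conditions the rule; the last vowel is.
"pirah" has last vowel 'a'. The stems whose last vowel is 'a' (finrav → finravus, lislonaf → lislonafus, sanlarpav → sanlarpavus) add -us.
So pirah → pirahus.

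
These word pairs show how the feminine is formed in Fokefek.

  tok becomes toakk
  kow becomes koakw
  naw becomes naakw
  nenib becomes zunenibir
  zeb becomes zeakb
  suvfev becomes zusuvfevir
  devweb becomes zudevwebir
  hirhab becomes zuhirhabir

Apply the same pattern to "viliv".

zuvilivir

hirhab and zeb both end in -b yet inflect differently (zuhirhabir, zeakb), so the final letter is not what conditions the rule; the number of vowels is.
"viliv" has 2 vowels. The stems with 2 vowels (hirhab → zuhirhabir, devweb → zudevwebir, nenib → zunenibir) add zu- … -ir around the stem.
The other pattern: stems with 1 vowel insert -ak- after the first vowel.
So viliv → zuvilivir.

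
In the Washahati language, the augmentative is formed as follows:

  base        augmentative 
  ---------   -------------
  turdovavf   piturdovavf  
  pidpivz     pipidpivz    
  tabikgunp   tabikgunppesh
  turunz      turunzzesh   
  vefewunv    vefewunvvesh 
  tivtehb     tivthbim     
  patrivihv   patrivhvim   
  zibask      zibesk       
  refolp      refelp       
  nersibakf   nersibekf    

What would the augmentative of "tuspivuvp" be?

pituspivuvp

pidpivz and turunz both end in -z yet inflect differently (pipidpivz, turunzzesh), so the final letter is not what conditions the rule; the second-to-last letter is.
"tuspivuvp" has second-to-last letter 'v'. The stems whose second-to-last letter is 'v' (turdovavf → piturdovavf, pidpivz → pipidpivz) add the prefix pi-.
So tuspivuvp → pituspivuvp.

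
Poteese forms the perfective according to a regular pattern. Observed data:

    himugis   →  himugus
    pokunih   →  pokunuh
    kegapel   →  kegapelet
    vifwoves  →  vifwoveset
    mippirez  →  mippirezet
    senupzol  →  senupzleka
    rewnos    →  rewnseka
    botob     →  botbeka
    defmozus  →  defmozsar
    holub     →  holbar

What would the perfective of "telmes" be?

telmeset

himugis and vifwoves both end in -s yet inflect differently (himugus, vifwoveset), so the final letter is not what conditions the rule; the last vowel is.
"telmes" has last vowel 'e'. The stems whose last vowel is 'e' (kegapel → kegapelet, vifwoves → vifwoveset, mippirez → mippirezet) add -et.
So telmes → telmeset.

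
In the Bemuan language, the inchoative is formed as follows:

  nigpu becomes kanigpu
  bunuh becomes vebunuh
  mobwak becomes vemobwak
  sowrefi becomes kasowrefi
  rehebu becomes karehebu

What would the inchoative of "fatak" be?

vefatak

rehebu and bunuh both have last vowel 'u' yet inflect differently (karehebu, vebunuh), so the last vowel is not what conditions the rule; whether the stem ends in a vowel or a consonant is.
"fatak" ends in a consonant. The stems ending in a consonant (bunuh → vebunuh, mobwak → vemobwak) add the prefix ve-.
So fatak → vefatak.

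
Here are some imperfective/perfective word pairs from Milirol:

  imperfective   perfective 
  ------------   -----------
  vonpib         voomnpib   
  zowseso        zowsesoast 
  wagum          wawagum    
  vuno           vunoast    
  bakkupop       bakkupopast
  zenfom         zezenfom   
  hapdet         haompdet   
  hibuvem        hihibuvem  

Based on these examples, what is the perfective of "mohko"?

"mohko" ends in -o. The stems ending in -o (vuno → vunoast, zowseso → zowsesoast) add -ast.
The other patterns: stems ending in -m repeat the first consonant+vowel as a prefix; stems ending in -b or -t insert -om- after the first vowel.
So mohko → mohkoast.

mohkoast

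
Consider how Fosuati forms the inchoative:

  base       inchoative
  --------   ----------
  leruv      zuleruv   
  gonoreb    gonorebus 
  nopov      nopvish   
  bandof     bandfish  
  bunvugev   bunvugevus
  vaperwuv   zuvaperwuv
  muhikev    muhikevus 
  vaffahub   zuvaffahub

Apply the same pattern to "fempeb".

vaperwuv and muhikev both end in -v yet inflect differently (zuvaperwuv, muhikevus), so the final letter is not what conditions the rule; the last vowel is.
"fempeb" has last vowel 'e'. The stems whose last vowel is 'e' (muhikev → muhikevus, gonoreb → gonorebus, bunvugev → bunvugevus) add -us.
So fempeb → fempebus.

fempebus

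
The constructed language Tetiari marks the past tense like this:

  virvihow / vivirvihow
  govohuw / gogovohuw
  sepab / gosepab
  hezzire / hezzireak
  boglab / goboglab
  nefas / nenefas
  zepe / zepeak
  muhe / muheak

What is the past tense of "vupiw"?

vuvupiw

sepab and nefas both have last vowel 'a' yet inflect differently (gosepab, nenefas), so the last vowel is not what conditions the rule; the final letter is.
"vupiw" ends in -w. The stems ending in -w (govohuw → gogovohuw, virvihow → vivirvihow) repeat the first consonant+vowel as a prefix.
The other patterns: stems ending in -b add the prefix go-; stems ending in -e add -ak.
So vupiw → vuvupiw.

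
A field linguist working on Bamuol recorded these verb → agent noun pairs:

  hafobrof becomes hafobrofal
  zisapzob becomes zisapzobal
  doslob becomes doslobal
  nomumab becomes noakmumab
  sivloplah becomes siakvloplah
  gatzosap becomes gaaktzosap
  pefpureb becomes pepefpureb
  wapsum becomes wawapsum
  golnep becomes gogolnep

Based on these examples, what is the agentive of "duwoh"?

duwohal

"duwoh" has last vowel 'o'. The stems whose last vowel is 'o' (hafobrof → hafobrofal, zisapzob → zisapzobal, doslob → doslobal) add -al.
The other patterns: stems whose last vowel is 'a' insert -ak- after the first vowel; stems whose last vowel is 'e' or 'u' repeat the first consonant+vowel as a prefix.
So duwoh → duwohal.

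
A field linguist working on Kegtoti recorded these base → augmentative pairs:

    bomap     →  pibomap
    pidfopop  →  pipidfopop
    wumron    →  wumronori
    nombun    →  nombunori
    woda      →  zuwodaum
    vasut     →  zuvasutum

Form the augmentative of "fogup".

pifogup

pidfopop and wumron both have last vowel 'o' yet inflect differently (pipidfopop, wumronori), so the last vowel is not what conditions the rule; the final letter is.
"fogup" ends in -p. The stems ending in -p (bomap → pibomap, pidfopop → pipidfopop) add the prefix pi-.
So fogup → pifogup.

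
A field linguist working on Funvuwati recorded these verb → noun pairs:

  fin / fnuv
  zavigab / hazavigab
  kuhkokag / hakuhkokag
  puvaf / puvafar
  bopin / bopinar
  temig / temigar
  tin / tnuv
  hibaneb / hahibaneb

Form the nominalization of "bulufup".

tin and bopin both end in -n yet inflect differently (tnuv, bopinar), so the final letter is not what conditions the rule; the number of vowels is.
"bulufup" has 3 vowels. The stems with 3 vowels (zavigab → hazavigab, kuhkokag → hakuhkokag, hibaneb → hahibaneb) add the prefix ha-.
So bulufup → habulufup.

habulufup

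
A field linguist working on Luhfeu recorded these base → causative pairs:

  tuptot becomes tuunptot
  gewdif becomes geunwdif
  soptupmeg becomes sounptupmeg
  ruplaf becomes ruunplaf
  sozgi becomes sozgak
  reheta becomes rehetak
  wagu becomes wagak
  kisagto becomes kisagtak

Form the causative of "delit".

gewdif and sozgi both have last vowel 'i' yet inflect differently (geunwdif, sozgak), so the last vowel is not what conditions the rule; whether the stem ends in a vowel or a consonant is.
"delit" ends in a consonant. The stems ending in a consonant (tuptot → tuunptot, gewdif → geunwdif, soptupmeg → sounptupmeg) insert -un- after the first vowel.
So delit → deunlit.

deunlit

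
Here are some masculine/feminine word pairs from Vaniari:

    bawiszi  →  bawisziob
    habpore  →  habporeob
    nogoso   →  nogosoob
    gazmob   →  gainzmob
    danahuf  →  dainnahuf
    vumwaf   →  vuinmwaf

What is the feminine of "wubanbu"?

wubanbuob

nogoso and gazmob both have last vowel 'o' yet inflect differently (nogosoob, gainzmob), so the last vowel is not what conditions the rule; whether the stem ends in a vowel or a consonant is.
"wubanbu" ends in a vowel. The stems ending in a vowel (bawiszi → bawisziob, habpore → habporeob, nogoso → nogosoob) add -ob.
So wubanbu → wubanbuob.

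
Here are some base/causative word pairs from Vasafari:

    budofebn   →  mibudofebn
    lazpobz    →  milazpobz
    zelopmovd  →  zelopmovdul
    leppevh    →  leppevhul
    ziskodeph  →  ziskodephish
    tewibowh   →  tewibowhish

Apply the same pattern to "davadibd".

midavadibd

leppevh and ziskodeph both end in -h yet inflect differently (leppevhul, ziskodephish), so the final letter is not what conditions the rule; the second-to-last letter is.
"davadibd" has second-to-last letter 'b'. The stems whose second-to-last letter is 'b' (budofebn → mibudofebn, lazpobz → milazpobz) add the prefix mi-.
So davadibd → midavadibd.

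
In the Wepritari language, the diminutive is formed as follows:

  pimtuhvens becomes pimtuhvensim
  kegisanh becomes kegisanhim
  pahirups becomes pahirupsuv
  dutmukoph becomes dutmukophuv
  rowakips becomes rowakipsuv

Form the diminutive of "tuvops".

tuvopsuv

"tuvops" has second-to-last letter 'p'. The stems whose second-to-last letter is 'p' (pahirups → pahirupsuv, dutmukoph → dutmukophuv, rowakips → rowakipsuv) add -uv.
The other pattern: stems whose second-to-last letter is 'n' add -im.
So tuvops → tuvopsuv.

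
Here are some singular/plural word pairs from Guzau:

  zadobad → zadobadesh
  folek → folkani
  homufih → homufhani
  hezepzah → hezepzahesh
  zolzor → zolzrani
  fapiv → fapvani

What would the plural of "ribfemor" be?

hezepzah and homufih both end in -h yet inflect differently (hezepzahesh, homufhani), so the final letter is not what conditions the rule; the last vowel is.
"ribfemor" has last vowel 'o'. The one such stem in the data (zolzor → zolzrani) deletes the last vowel and adds -ani (as do homufih, folek), so the same rule applies.
So ribfemor → ribfemrani.

ribfemrani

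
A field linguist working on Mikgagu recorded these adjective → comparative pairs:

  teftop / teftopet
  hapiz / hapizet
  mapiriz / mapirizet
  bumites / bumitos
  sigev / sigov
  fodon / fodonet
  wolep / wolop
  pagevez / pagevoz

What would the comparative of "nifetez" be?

"nifetez" has last vowel 'e'. The stems whose last vowel is 'e' (sigev → sigov, bumites → bumitos, pagevez → pagevoz) change the last vowel to 'o'.
So nifetez → nifetoz.

nifetoz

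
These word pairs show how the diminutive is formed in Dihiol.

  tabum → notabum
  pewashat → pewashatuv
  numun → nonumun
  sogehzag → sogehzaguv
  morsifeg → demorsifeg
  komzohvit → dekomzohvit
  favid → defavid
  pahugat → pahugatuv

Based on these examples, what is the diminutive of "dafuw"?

sogehzag and morsifeg both end in -g yet inflect differently (sogehzaguv, demorsifeg), so the final letter is not what conditions the rule; the last vowel is.
"dafuw" has last vowel 'u'. The stems whose last vowel is 'u' (tabum → notabum, numun → nonumun) add the prefix no-.
So dafuw → nodafuw.

nodafuw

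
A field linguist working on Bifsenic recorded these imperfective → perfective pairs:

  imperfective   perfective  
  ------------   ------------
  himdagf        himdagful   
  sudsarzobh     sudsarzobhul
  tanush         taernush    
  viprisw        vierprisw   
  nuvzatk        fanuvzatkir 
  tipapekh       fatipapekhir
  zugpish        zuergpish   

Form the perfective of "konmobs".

konmobsul

sudsarzobh and tanush both end in -h yet inflect differently (sudsarzobhul, taernush), so the final letter is not what conditions the rule; the second-to-last letter is.
"konmobs" has second-to-last letter 'b'. The one such stem in the data (sudsarzobh → sudsarzobhul) adds -ul, so the same rule applies.
So konmobs → konmobsul.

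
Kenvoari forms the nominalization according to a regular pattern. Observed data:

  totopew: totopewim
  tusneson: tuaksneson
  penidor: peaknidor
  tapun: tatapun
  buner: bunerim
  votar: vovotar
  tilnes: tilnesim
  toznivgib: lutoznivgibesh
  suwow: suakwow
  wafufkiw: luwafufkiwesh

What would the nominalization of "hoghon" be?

hoakghon

votar and buner both end in -r yet inflect differently (vovotar, bunerim), so the final letter is not what conditions the rule; the last vowel is.
"hoghon" has last vowel 'o'. The stems whose last vowel is 'o' (tusneson → tuaksneson, suwow → suakwow, penidor → peaknidor) insert -ak- after the first vowel.
The other patterns: stems whose last vowel is 'a' or 'u' repeat the first consonant+vowel as a prefix; stems whose last vowel is 'e' add -im; stems whose last vowel is 'i' add lu- … -esh around the stem.
So hoghon → hoakghon.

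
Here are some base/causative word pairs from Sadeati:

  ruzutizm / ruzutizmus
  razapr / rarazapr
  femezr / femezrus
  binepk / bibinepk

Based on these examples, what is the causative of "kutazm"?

kutazmus

femezr and razapr both end in -r yet inflect differently (femezrus, rarazapr), so the final letter is not what conditions the rule; the second-to-last letter is.
"kutazm" has second-to-last letter 'z'. The stems whose second-to-last letter is 'z' (femezr → femezrus, ruzutizm → ruzutizmus) add -us.
So kutazm → kutazmus.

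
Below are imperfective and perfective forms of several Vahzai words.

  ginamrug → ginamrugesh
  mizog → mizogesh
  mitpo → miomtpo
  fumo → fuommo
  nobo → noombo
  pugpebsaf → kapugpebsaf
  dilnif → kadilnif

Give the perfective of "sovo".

soomvo

mizog and mitpo both have last vowel 'o' yet inflect differently (mizogesh, miomtpo), so the last vowel is not what conditions the rule; the final letter is.
"sovo" ends in -o. The stems ending in -o (mitpo → miomtpo, fumo → fuommo, nobo → noombo) insert -om- after the first vowel.
So sovo → soomvo.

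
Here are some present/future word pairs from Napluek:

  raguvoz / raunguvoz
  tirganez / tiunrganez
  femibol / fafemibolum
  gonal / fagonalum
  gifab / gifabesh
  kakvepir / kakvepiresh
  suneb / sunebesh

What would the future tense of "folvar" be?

folvaresh

raguvoz and femibol both have last vowel 'o' yet inflect differently (raunguvoz, fafemibolum), so the last vowel is not what conditions the rule; the final letter is.
"folvar" ends in -r. The one such stem in the data (kakvepir → kakvepiresh) adds -esh, so the same rule applies.
So folvar → folvaresh.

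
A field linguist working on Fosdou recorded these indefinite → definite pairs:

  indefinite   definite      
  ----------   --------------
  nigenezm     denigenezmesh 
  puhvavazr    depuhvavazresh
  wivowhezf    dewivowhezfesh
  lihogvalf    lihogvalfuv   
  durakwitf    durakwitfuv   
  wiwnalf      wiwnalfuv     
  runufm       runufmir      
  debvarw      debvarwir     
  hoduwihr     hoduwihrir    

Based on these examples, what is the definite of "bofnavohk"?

bofnavohkir

"bofnavohk" has second-to-last letter 'h'. The one such stem in the data (hoduwihr → hoduwihrir) adds -ir, so the same rule applies.
The other patterns: stems whose second-to-last letter is 'z' add de- … -esh around the stem; stems whose second-to-last letter is 'l' or 't' add -uv.
So bofnavohk → bofnavohkir.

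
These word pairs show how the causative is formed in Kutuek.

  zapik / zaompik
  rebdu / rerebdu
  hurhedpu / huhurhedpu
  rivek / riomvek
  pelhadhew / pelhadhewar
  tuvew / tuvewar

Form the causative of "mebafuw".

mebafuwar

rivek and tuvew both have last vowel 'e' yet inflect differently (riomvek, tuvewar), so the last vowel is not what conditions the rule; the final letter is.
"mebafuw" ends in -w. The stems ending in -w (tuvew → tuvewar, pelhadhew → pelhadhewar) add -ar.
So mebafuw → mebafuwar.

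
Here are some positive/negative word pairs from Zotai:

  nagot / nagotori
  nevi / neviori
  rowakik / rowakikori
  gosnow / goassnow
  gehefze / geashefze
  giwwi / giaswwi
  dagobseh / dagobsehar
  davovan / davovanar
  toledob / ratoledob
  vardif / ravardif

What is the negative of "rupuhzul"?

nevi and giwwi both end in -i yet inflect differently (neviori, giaswwi), so the final letter is not what conditions the rule; the first letter is.
"rupuhzul" begins with r-. The one such stem in the data (rowakik → rowakikori) adds -ori, so the same rule applies.
So rupuhzul → rupuhzulori.

rupuhzulori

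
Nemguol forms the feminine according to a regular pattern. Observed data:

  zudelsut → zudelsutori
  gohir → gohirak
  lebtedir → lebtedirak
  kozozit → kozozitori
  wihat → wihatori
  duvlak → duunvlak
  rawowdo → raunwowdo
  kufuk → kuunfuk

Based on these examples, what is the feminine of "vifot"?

vifotori

gohir and kozozit both have last vowel 'i' yet inflect differently (gohirak, kozozitori), so the last vowel is not what conditions the rule; the final letter is.
"vifot" ends in -t. The stems ending in -t (kozozit → kozozitori, wihat → wihatori, zudelsut → zudelsutori) add -ori.
So vifot → vifotori.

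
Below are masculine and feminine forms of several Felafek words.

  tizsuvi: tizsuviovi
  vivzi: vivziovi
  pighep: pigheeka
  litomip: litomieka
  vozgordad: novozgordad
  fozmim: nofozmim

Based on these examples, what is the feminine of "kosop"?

tizsuvi and litomip both have last vowel 'i' yet inflect differently (tizsuviovi, litomieka), so the last vowel is not what conditions the rule; the final letter is.
"kosop" ends in -p. The stems ending in -p (pighep → pigheeka, litomip → litomieka) drop the final letter and add -eka.
The other patterns: stems ending in -i add -ovi; stems ending in -d or -m add the prefix no-.
So kosop → kosoeka.

kosoeka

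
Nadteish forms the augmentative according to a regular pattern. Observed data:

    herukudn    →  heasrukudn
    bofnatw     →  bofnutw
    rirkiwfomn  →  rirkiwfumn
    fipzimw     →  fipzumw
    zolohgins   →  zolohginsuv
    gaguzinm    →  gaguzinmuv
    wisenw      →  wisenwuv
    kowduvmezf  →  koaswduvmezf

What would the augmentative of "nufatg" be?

"nufatg" has second-to-last letter 't'. The one such stem in the data (bofnatw → bofnutw) changes the last vowel to 'u' (as do rirkiwfomn, fipzimw), so the same rule applies.
The other patterns: stems whose second-to-last letter is 'n' add -uv; stems whose second-to-last letter is 'd' or 'z' insert -as- after the first vowel.
So nufatg → nufutg.

nufutg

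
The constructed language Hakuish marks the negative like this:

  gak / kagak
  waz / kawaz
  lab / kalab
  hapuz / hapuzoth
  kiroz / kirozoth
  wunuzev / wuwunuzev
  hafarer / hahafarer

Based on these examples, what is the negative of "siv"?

kasiv

"siv" has 1 vowel. The stems with 1 vowel (gak → kagak, waz → kawaz, lab → kalab) add the prefix ka-.
So siv → kasiv.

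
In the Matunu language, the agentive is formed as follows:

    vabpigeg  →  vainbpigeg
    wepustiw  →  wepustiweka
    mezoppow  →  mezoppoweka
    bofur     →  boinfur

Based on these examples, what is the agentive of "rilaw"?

"rilaw" ends in -w. The stems ending in -w (mezoppow → mezoppoweka, wepustiw → wepustiweka) add -eka.
The other pattern: stems ending in -g or -r insert -in- after the first vowel.
So rilaw → rilaweka.

rilaweka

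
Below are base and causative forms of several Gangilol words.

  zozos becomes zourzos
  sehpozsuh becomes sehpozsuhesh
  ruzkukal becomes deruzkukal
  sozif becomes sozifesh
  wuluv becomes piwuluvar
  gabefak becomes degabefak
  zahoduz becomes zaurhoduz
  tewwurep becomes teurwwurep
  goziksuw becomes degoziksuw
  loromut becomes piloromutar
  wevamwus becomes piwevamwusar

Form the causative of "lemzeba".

"lemzeba" begins with l-. The one such stem in the data (loromut → piloromutar) adds pi- … -ar around the stem, so the same rule applies.
The other patterns: stems beginning with g- or r- add the prefix de-; stems beginning with s- add -esh; stems beginning with t- or z- insert -ur- after the first vowel.
So lemzeba → pilemzebaar.

pilemzebaar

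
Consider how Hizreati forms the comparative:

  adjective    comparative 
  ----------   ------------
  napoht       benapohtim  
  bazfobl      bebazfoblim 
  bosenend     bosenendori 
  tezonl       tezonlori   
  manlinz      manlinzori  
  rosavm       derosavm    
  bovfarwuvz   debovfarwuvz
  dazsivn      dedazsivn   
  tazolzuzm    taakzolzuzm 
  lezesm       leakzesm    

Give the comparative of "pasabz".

bepasabzim

bazfobl and tezonl both end in -l yet inflect differently (bebazfoblim, tezonlori), so the final letter is not what conditions the rule; the second-to-last letter is.
"pasabz" has second-to-last letter 'b'. The one such stem in the data (bazfobl → bebazfoblim) adds be- … -im around the stem, so the same rule applies.
So pasabz → bepasabzim.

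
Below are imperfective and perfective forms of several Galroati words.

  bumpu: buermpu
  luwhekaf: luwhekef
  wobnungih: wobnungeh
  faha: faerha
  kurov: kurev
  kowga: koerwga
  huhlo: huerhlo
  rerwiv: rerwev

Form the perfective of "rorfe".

huhlo and kurov both have last vowel 'o' yet inflect differently (huerhlo, kurev), so the last vowel is not what conditions the rule; whether the stem ends in a vowel or a consonant is.
"rorfe" ends in a vowel. The stems ending in a vowel (kowga → koerwga, faha → faerha, bumpu → buermpu) insert -er- after the first vowel.
The other pattern: stems ending in a consonant change the last vowel to 'e'.
So rorfe → roerrfe.

roerrfe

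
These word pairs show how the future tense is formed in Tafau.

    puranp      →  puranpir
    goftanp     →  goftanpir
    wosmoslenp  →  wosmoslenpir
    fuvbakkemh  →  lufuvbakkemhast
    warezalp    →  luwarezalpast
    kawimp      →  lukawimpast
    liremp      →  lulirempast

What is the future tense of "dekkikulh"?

"dekkikulh" has second-to-last letter 'l'. The one such stem in the data (warezalp → luwarezalpast) adds lu- … -ast around the stem, so the same rule applies.
The other pattern: stems whose second-to-last letter is 'n' add -ir.
So dekkikulh → ludekkikulhast.

ludekkikulhast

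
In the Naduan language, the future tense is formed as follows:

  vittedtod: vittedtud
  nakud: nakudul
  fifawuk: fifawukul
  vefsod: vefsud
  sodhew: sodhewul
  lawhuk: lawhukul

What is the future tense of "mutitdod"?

mutitdud

"mutitdod" has last vowel 'o'. The stems whose last vowel is 'o' (vefsod → vefsud, vittedtod → vittedtud) change the last vowel to 'u'.
The other pattern: stems whose last vowel is 'e' or 'u' add -ul.
So mutitdod → mutitdud.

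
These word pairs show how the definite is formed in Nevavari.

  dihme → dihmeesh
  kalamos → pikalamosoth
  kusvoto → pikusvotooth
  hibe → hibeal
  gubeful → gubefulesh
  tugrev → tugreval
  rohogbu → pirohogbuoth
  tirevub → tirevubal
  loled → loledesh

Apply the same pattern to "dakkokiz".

hibe and dihme both end in -e yet inflect differently (hibeal, dihmeesh), so the final letter is not what conditions the rule; the first letter is.
"dakkokiz" begins with d-. The one such stem in the data (dihme → dihmeesh) adds -esh, so the same rule applies.
So dakkokiz → dakkokizesh.

dakkokizesh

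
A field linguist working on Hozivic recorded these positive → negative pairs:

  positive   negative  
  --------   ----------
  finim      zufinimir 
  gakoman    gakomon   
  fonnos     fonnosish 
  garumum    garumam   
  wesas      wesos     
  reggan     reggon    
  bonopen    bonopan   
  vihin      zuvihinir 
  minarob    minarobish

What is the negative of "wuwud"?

vihin and gakoman both end in -n yet inflect differently (zuvihinir, gakomon), so the final letter is not what conditions the rule; the last vowel is.
"wuwud" has last vowel 'u'. The one such stem in the data (garumum → garumam) changes the last vowel to 'a' (as does bonopen), so the same rule applies.
So wuwud → wuwad.

wuwad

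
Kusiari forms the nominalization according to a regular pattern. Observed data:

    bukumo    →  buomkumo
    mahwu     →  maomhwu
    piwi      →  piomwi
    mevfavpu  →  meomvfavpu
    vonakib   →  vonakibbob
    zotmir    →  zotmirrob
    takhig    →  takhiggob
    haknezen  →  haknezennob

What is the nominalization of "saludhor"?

saludhorrob

"saludhor" ends in a consonant. The stems ending in a consonant (vonakib → vonakibbob, zotmir → zotmirrob, takhig → takhiggob) double the final consonant and add -ob.
So saludhor → saludhorrob.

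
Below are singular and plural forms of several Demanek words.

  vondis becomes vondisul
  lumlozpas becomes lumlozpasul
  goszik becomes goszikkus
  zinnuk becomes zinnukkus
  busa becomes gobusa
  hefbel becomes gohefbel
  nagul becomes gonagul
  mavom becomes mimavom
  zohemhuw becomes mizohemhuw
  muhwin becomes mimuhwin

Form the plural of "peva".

gopeva

"peva" ends in -a. The one such stem in the data (busa → gobusa) adds the prefix go-, so the same rule applies.
So peva → gopeva.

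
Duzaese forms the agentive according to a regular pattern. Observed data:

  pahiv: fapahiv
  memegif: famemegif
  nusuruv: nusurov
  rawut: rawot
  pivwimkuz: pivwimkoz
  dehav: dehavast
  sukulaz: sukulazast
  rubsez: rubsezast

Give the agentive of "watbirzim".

pahiv and nusuruv both end in -v yet inflect differently (fapahiv, nusurov), so the final letter is not what conditions the rule; the last vowel is.
"watbirzim" has last vowel 'i'. The stems whose last vowel is 'i' (pahiv → fapahiv, memegif → famemegif) add the prefix fa-.
The other patterns: stems whose last vowel is 'u' change the last vowel to 'o'; stems whose last vowel is 'a' or 'e' add -ast.
So watbirzim → fawatbirzim.

fawatbirzim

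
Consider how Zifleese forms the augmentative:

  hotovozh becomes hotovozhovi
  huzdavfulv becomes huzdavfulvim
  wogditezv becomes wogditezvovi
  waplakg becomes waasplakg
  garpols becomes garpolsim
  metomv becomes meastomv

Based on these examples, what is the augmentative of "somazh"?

somazhovi

metomv and huzdavfulv both end in -v yet inflect differently (meastomv, huzdavfulvim), so the final letter is not what conditions the rule; the second-to-last letter is.
"somazh" has second-to-last letter 'z'. The stems whose second-to-last letter is 'z' (wogditezv → wogditezvovi, hotovozh → hotovozhovi) add -ovi.
So somazh → somazhovi.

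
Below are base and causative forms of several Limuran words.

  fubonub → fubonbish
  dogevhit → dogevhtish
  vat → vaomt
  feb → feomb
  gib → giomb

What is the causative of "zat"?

dogevhit and vat both end in -t yet inflect differently (dogevhtish, vaomt), so the final letter is not what conditions the rule; the number of vowels is.
"zat" has 1 vowel. The stems with 1 vowel (vat → vaomt, feb → feomb, gib → giomb) insert -om- after the first vowel.
So zat → zaomt.

zaomt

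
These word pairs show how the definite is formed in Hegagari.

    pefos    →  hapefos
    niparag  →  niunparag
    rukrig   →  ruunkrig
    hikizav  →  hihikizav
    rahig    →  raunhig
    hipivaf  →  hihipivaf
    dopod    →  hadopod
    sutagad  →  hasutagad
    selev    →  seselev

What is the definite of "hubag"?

niparag and hikizav both have last vowel 'a' yet inflect differently (niunparag, hihikizav), so the last vowel is not what conditions the rule; the final letter is.
"hubag" ends in -g. The stems ending in -g (niparag → niunparag, rukrig → ruunkrig, rahig → raunhig) insert -un- after the first vowel.
The other patterns: stems ending in -f or -v repeat the first consonant+vowel as a prefix; stems ending in -d or -s add the prefix ha-.
So hubag → huunbag.

huunbag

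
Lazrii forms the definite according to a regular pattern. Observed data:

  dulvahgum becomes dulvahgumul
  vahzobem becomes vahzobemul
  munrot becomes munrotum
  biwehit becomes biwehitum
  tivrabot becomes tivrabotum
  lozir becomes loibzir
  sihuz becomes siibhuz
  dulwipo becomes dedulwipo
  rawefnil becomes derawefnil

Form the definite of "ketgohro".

biwehit and lozir both have last vowel 'i' yet inflect differently (biwehitum, loibzir), so the last vowel is not what conditions the rule; the final letter is.
"ketgohro" ends in -o. The one such stem in the data (dulwipo → dedulwipo) adds the prefix de-, so the same rule applies.
The other patterns: stems ending in -m add -ul; stems ending in -t add -um; stems ending in -r or -z insert -ib- after the first vowel.
So ketgohro → deketgohro.

deketgohro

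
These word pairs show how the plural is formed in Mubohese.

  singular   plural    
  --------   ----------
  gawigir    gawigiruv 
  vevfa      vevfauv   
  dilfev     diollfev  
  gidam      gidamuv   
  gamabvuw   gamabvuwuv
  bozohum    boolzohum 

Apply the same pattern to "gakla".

gidam and bozohum both end in -m yet inflect differently (gidamuv, boolzohum), so the final letter is not what conditions the rule; the first letter is.
"gakla" begins with g-. The stems beginning with g- (gawigir → gawigiruv, gamabvuw → gamabvuwuv, gidam → gidamuv) add -uv.
So gakla → gaklauv.

gaklauv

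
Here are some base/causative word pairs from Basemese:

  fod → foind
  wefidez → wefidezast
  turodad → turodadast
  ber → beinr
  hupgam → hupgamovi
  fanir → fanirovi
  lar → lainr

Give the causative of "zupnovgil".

lar and fanir both end in -r yet inflect differently (lainr, fanirovi), so the final letter is not what conditions the rule; the number of vowels is.
"zupnovgil" has 3 vowels. The stems with 3 vowels (turodad → turodadast, wefidez → wefidezast) add -ast.
The other patterns: stems with 1 vowel insert -in- after the first vowel; stems with 2 vowels add -ovi.
So zupnovgil → zupnovgilast.

zupnovgilast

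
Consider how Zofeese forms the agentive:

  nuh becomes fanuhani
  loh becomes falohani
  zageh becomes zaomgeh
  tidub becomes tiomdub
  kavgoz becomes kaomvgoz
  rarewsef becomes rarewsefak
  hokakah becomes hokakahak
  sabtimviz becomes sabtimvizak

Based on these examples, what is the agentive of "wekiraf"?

wekirafak

"wekiraf" has 3 vowels. The stems with 3 vowels (rarewsef → rarewsefak, hokakah → hokakahak, sabtimviz → sabtimvizak) add -ak.
The other patterns: stems with 1 vowel add fa- … -ani around the stem; stems with 2 vowels insert -om- after the first vowel.
So wekiraf → wekirafak.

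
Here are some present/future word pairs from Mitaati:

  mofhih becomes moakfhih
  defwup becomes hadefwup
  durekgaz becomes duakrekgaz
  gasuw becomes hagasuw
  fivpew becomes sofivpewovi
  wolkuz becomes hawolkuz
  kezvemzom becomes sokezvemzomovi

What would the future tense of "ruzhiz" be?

wolkuz and durekgaz both end in -z yet inflect differently (hawolkuz, duakrekgaz), so the final letter is not what conditions the rule; the last vowel is.
"ruzhiz" has last vowel 'i'. The one such stem in the data (mofhih → moakfhih) inserts -ak- after the first vowel (as does durekgaz), so the same rule applies.
The other patterns: stems whose last vowel is 'u' add the prefix ha-; stems whose last vowel is 'e' or 'o' add so- … -ovi around the stem.
So ruzhiz → ruakzhiz.

ruakzhiz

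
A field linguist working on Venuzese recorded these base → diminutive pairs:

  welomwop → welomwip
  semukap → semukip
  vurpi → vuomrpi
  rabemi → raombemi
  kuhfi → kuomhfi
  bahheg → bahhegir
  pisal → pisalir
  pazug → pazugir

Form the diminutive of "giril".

girilir

semukap and pisal both have last vowel 'a' yet inflect differently (semukip, pisalir), so the last vowel is not what conditions the rule; the final letter is.
"giril" ends in -l. The one such stem in the data (pisal → pisalir) adds -ir, so the same rule applies.
The other patterns: stems ending in -p change the last vowel to 'i'; stems ending in -i insert -om- after the first vowel.
So giril → girilir.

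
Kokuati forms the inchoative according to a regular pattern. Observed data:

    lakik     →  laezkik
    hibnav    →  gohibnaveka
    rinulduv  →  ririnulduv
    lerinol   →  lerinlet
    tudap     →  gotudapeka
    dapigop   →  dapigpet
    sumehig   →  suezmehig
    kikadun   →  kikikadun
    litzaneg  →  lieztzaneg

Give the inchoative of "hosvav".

gohosvaveka

"hosvav" has last vowel 'a'. The stems whose last vowel is 'a' (hibnav → gohibnaveka, tudap → gotudapeka) add go- … -eka around the stem.
So hosvav → gohosvaveka.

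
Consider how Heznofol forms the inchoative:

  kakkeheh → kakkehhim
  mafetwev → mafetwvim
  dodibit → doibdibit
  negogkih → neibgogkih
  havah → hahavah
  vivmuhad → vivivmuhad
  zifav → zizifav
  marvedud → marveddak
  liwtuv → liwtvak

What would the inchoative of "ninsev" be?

"ninsev" has last vowel 'e'. The stems whose last vowel is 'e' (kakkeheh → kakkehhim, mafetwev → mafetwvim) delete the last vowel and add -im.
So ninsev → ninsvim.

ninsvim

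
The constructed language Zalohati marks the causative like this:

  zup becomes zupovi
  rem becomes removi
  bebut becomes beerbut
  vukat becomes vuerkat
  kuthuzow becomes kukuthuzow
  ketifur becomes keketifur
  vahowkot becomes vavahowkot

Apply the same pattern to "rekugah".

"rekugah" has 3 vowels. The stems with 3 vowels (kuthuzow → kukuthuzow, ketifur → keketifur, vahowkot → vavahowkot) repeat the first consonant+vowel as a prefix.
So rekugah → rerekugah.

rerekugah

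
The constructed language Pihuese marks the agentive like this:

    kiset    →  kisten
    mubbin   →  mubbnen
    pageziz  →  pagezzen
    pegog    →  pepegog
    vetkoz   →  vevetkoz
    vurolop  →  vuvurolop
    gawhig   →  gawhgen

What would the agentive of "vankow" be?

pegog and gawhig both end in -g yet inflect differently (pepegog, gawhgen), so the final letter is not what conditions the rule; the last vowel is.
"vankow" has last vowel 'o'. The stems whose last vowel is 'o' (vetkoz → vevetkoz, pegog → pepegog, vurolop → vuvurolop) repeat the first consonant+vowel as a prefix.
The other pattern: stems whose last vowel is 'e' or 'i' delete the last vowel and add -en.
So vankow → vavankow.

vavankow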